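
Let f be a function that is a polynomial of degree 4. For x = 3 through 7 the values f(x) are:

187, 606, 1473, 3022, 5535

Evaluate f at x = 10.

Write f(x) = ax^4 + bx³ + cx² + dx + e; the 5 given values yield a linear system in the 5 coefficients.
Solving, f(x) = 2x^4 + 3x³ - 6x² - 2.
Then f(10) = 22398.

22398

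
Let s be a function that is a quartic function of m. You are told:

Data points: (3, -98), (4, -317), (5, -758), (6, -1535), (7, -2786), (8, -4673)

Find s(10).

-11123

First differences: -219, -441, -777, -1251, -1887. Second differences: -222, -336, -474, -636. Third differences: -114, -138, -162. Fourth differences: -24, -24.
Level-4 differences are constant, so s has degree 4.
Fitting a degree-4 polynomial gives s(m) = -m^4 - m³ - 2m² + 7m + 7.
Then s(10) = -11123.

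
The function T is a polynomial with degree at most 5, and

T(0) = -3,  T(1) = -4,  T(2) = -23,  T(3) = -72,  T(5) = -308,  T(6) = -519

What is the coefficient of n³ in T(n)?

Write T(n) = an^5 + bn^4 + cn³ + dn² + en + p; the 6 given values yield a linear system in the 6 coefficients.
Solving, the top 2 coefficients vanish, and T(n) = -2n³ - 3n² + 4n - 3.
The coefficient of n³ is -2.

-2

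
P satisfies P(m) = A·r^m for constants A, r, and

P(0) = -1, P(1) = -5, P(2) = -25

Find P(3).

-125

Consecutive ratio: -5/(-1) = 5, and -25/(-5) = 5, so r = 5.
Then A·5^0 = -1 gives A = -1, and P(m) = -1·5^m.
P(3) = -1·5^3 = -125.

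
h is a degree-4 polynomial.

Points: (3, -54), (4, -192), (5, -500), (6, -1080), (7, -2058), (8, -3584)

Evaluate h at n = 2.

Write h(n) = an^4 + bn³ + cn² + dn + e; the 6 given values yield a linear system in the 5 coefficients.
Solving, h(n) = -n^4 + n³.
Then h(2) = -8.

-8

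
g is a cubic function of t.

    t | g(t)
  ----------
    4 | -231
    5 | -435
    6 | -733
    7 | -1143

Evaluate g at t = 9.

Write g(t) = at³ + bt² + ct + d; the 4 given values yield a linear system in the 4 coefficients.
Solving, g(t) = -3t³ - 2t² - 3t + 5.
Then g(9) = -2371.

-2371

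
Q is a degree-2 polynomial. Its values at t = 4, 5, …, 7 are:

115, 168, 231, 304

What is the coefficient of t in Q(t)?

8

First differences: 53, 63, 73. Second differences: 10, 10.
Level-2 differences are constant, so Q has degree 2.
Fitting a degree-2 polynomial gives Q(t) = 5t² + 8t + 3.
The coefficient of t is 8.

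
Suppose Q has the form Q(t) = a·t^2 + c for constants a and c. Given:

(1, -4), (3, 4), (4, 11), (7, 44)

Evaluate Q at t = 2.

-1

From Q(1) = -4 and Q(3) = 4: 1a + c = -4 and 9a + c = 4.
Subtracting: 8a = 8, so a = 1; then c = -4 − 1·1 = -5.
So Q(t) = 1t² − 5, and Q(2) = -1.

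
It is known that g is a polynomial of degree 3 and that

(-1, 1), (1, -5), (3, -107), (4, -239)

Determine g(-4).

Write g(k) = ak³ + bk² + ck + d; the 4 given values yield a linear system in the 4 coefficients.
Solving, g(k) = -3k³ - 3k² + 1.
Then g(-4) = 145.

145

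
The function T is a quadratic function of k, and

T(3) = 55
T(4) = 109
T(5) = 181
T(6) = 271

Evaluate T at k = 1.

1

Write T(k) = ak² + bk + c; the 4 given values yield a linear system in the 3 coefficients.
Solving, T(k) = 9k² - 9k + 1.
Then T(1) = 1.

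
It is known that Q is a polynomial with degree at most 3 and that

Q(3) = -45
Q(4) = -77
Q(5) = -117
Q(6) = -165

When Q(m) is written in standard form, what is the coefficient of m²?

Write Q(m) = am³ + bm² + cm + d; the 4 given values yield a linear system in the 4 coefficients.
Solving, the leading coefficient vanishes, and Q(m) = -4m² - 4m + 3.
The coefficient of m² is -4.

-4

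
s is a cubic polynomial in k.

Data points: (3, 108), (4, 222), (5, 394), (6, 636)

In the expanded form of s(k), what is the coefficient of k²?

5

Write s(k) = ak³ + bk² + ck + d; the 4 given values yield a linear system in the 4 coefficients.
Solving, s(k) = 2k³ + 5k² + 5k - 6.
The coefficient of k² is 5.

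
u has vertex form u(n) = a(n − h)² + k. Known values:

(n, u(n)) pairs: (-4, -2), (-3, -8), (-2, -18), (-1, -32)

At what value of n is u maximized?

First differences -6, -10, -14; second difference -4 = 2a, so a = -2.
Expanding, the n-coefficient is −2ah = 4h; matching it to the data gives h = -5, and then k = 0.
So u(n) = -2(n + 5)² + 0.
Hence h = -5.

-5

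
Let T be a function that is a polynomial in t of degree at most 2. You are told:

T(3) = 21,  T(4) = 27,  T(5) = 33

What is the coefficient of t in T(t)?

First differences: 6, 6.
Level-1 differences are constant, so T has degree 1.
Fitting a degree-1 polynomial gives T(t) = 6t + 3.
The coefficient of t is 6.

6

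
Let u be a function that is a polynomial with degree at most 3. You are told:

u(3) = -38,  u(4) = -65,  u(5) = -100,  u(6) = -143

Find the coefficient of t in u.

Write u(t) = at³ + bt² + ct + d; the 4 given values yield a linear system in the 4 coefficients.
Solving, the leading coefficient vanishes, and u(t) = -4t² + t - 5.
The coefficient of t is 1.

1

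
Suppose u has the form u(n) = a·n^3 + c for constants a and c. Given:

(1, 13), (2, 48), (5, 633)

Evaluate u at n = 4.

From u(1) = 13 and u(2) = 48: 1a + c = 13 and 8a + c = 48.
Subtracting: 7a = 35, so a = 5; then c = 13 − 5·1 = 8.
So u(n) = 5n³ + 8, and u(4) = 328.

328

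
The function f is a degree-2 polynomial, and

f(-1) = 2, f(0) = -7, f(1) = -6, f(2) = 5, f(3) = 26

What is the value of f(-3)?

50

First differences: -9, 1, 11, 21. Second differences: 10, 10, 10.
Level-2 differences are constant, so f has degree 2.
Fitting a degree-2 polynomial gives f(x) = 5x² - 4x - 7.
Then f(-3) = 50.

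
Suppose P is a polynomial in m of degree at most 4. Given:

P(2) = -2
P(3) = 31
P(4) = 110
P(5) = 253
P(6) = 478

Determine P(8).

Write P(m) = am^4 + bm³ + cm² + dm + e; the 5 given values yield a linear system in the 5 coefficients.
Solving, the leading coefficient vanishes, and P(m) = 3m³ - 4m² - 4m - 2.
Then P(8) = 1246.

1246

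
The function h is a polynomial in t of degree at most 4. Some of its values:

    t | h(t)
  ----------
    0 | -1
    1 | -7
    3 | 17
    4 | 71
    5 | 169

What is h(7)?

545

Write h(t) = at^4 + bt³ + ct² + dt + e; the 5 given values yield a linear system in the 5 coefficients.
Solving, the leading coefficient vanishes, and h(t) = 2t³ - 2t² - 6t - 1.
Then h(7) = 545.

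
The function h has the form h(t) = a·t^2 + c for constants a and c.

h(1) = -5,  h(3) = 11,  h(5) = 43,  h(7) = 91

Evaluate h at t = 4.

25

From h(1) = -5 and h(3) = 11: 1a + c = -5 and 9a + c = 11.
Subtracting: 8a = 16, so a = 2; then c = -5 − 2·1 = -7.
So h(t) = 2t² − 7, and h(4) = 25.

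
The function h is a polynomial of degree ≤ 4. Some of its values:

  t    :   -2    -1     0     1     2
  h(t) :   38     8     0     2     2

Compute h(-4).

Write h(t) = at^4 + bt³ + ct² + dt + e; the 5 given values yield a linear system in the 5 coefficients.
Solving, the leading coefficient vanishes, and h(t) = -2t³ + 5t² - t.
Then h(-4) = 212.

212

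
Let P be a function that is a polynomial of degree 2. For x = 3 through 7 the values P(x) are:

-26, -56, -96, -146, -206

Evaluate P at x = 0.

4

First differences: -30, -40, -50, -60. Second differences: -10, -10, -10.
Level-2 differences are constant, so P has degree 2.
Fitting a degree-2 polynomial gives P(x) = -5x² + 5x + 4.
Then P(0) = 4.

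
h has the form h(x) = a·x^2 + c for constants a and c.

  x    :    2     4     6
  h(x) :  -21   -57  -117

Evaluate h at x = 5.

From h(2) = -21 and h(4) = -57: 4a + c = -21 and 16a + c = -57.
Subtracting: 12a = -36, so a = -3; then c = -21 − (-3)·4 = -9.
So h(x) = -3x² − 9, and h(5) = -84.

-84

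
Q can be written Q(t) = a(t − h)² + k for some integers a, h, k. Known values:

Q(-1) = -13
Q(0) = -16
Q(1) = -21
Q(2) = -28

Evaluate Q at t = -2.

First differences -3, -5, -7; second difference -2 = 2a, so a = -1.
Expanding, the t-coefficient is −2ah = 2h; matching it to the data gives h = -2, and then k = -12.
So Q(t) = -1(t + 2)² − 12.
Q(-2) = -1·0² − 12 = -12.

-12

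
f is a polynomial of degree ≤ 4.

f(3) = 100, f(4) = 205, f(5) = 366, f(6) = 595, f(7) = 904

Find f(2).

39

First differences: 105, 161, 229, 309. Second differences: 56, 68, 80. Third differences: 12, 12.
Level-3 differences are constant, so f has degree 3.
Fitting a degree-3 polynomial gives f(t) = 2t³ + 4t² + 3t + 1.
Then f(2) = 39.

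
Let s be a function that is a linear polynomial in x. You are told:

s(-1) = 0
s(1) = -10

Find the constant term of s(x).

Write s(x) = ax + b; the 2 given values yield a linear system in the 2 coefficients.
Solving, s(x) = -5x - 5.
The constant term is s(0) = -5.

-5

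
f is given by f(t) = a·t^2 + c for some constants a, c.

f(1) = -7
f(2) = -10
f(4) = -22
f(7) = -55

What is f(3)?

From f(1) = -7 and f(2) = -10: 1a + c = -7 and 4a + c = -10.
Subtracting: 3a = -3, so a = -1; then c = -7 − (-1)·1 = -6.
So f(t) = -1t² − 6, and f(3) = -15.

-15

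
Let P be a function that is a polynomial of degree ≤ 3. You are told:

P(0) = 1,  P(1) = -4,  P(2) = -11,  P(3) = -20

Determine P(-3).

4

Write P(t) = at³ + bt² + ct + d; the 4 given values yield a linear system in the 4 coefficients.
Solving, the leading coefficient vanishes, and P(t) = -t² - 4t + 1.
Then P(-3) = 4.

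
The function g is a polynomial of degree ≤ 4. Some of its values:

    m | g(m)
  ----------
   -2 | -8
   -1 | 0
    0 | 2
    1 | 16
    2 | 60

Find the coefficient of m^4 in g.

First differences: 8, 2, 14, 44. Second differences: -6, 12, 30. Third differences: 18, 18.
Level-3 differences are constant, so g has degree 3.
Fitting a degree-3 polynomial gives g(m) = 3m³ + 6m² + 5m + 2.
The coefficient of m^4 is 0.

0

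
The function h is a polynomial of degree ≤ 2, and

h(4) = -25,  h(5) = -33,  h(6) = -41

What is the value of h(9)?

-65

First differences: -8, -8.
Level-1 differences are constant, so h has degree 1.
Fitting a degree-1 polynomial gives h(n) = -8n + 7.
Then h(9) = -65.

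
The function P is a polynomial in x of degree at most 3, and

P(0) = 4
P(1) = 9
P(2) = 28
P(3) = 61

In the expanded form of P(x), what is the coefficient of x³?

Write P(x) = ax³ + bx² + cx + d; the 4 given values yield a linear system in the 4 coefficients.
Solving, the leading coefficient vanishes, and P(x) = 7x² - 2x + 4.
The coefficient of x³ is 0.

0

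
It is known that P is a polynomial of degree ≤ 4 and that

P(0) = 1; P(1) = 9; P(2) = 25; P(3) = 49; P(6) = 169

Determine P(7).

Write P(t) = at^4 + bt³ + ct² + dt + e; the 5 given values yield a linear system in the 5 coefficients.
Solving, the top 2 coefficients vanish, and P(t) = 4t² + 4t + 1.
Then P(7) = 225.

225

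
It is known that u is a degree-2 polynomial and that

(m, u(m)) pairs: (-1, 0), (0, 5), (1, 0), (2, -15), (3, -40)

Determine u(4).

Write u(m) = am² + bm + c; the 5 given values yield a linear system in the 3 coefficients.
Solving, u(m) = -5m² + 5.
Then u(4) = -75.

-75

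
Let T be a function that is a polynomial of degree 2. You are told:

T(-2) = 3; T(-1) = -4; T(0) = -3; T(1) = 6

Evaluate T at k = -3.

18

Write T(k) = ak² + bk + c; the 4 given values yield a linear system in the 3 coefficients.
Solving, T(k) = 4k² + 5k - 3.
Then T(-3) = 18.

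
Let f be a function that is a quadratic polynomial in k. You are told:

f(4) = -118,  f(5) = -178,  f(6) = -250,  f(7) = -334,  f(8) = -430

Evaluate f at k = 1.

Write f(k) = ak² + bk + c; the 5 given values yield a linear system in the 3 coefficients.
Solving, f(k) = -6k² - 6k + 2.
Then f(1) = -10.

-10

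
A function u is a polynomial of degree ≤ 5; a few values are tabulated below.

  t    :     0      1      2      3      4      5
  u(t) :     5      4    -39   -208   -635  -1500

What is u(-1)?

First differences: -1, -43, -169, -427, -865. Second differences: -42, -126, -258, -438. Third differences: -84, -132, -180. Fourth differences: -48, -48.
Level-4 differences are constant, so u has degree 4.
Fitting a degree-4 polynomial gives u(t) = -2t^4 - 2t³ - t² + 4t + 5.
Then u(-1) = 0.

0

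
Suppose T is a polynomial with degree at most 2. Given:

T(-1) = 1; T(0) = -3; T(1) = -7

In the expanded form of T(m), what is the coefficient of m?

-4

Write T(m) = am² + bm + c; the 3 given values yield a linear system in the 3 coefficients.
Solving, the leading coefficient vanishes, and T(m) = -4m - 3.
The coefficient of m is -4.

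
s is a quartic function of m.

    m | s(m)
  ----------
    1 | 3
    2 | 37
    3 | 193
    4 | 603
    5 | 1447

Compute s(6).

Write s(m) = am^4 + bm³ + cm² + dm + e; the 5 given values yield a linear system in the 5 coefficients.
Solving, s(m) = 2m^4 + 2m³ - m² - 7m + 7.
Then s(6) = 2953.

2953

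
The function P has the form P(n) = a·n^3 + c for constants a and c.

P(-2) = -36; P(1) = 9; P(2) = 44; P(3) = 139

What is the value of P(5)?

From P(-2) = -36 and P(1) = 9: -8a + c = -36 and 1a + c = 9.
Subtracting: 9a = 45, so a = 5; then c = -36 − 5·(-8) = 4.
So P(n) = 5n³ + 4, and P(5) = 629.

629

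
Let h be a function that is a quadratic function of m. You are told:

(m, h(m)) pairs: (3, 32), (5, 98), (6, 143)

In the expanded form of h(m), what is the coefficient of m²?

Write h(m) = am² + bm + c; the 3 given values yield a linear system in the 3 coefficients.
Solving, h(m) = 4m² + m - 7.
The coefficient of m² is 4.

4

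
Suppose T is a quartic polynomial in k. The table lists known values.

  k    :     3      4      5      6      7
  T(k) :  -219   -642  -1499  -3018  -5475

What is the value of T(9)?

-14547

Write T(k) = ak^4 + bk³ + ck² + dk + e; the 5 given values yield a linear system in the 5 coefficients.
Solving, T(k) = -2k^4 - 2k³ + k² - 6k + 6.
Then T(9) = -14547.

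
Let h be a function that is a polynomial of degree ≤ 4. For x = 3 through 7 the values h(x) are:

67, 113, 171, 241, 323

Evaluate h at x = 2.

First differences: 46, 58, 70, 82. Second differences: 12, 12, 12.
Level-2 differences are constant, so h has degree 2.
Fitting a degree-2 polynomial gives h(x) = 6x² + 4x + 1.
Then h(2) = 33.

33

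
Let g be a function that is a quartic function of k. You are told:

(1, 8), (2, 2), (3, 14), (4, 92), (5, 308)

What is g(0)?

Write g(k) = ak^4 + bk³ + ck² + dk + e; the 5 given values yield a linear system in the 5 coefficients.
Solving, g(k) = k^4 - 2k³ - 4k² + 5k + 8.
The constant term is g(0) = 8.

8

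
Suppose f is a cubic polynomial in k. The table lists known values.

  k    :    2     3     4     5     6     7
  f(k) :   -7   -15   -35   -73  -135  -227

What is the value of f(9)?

First differences: -8, -20, -38, -62, -92. Second differences: -12, -18, -24, -30. Third differences: -6, -6, -6.
Level-3 differences are constant, so f has degree 3.
Fitting a degree-3 polynomial gives f(k) = -k³ + 3k² - 4k - 3.
Then f(9) = -525.

-525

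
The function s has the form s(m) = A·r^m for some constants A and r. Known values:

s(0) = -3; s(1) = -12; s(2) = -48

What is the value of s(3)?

-192

Consecutive ratio: -12/(-3) = 4, and -48/(-12) = 4, so r = 4.
Then A·4^0 = -3 gives A = -3, and s(m) = -3·4^m.
s(3) = -3·4^3 = -192.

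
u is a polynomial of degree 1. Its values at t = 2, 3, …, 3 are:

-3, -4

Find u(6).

Write u(t) = at + b; the 2 given values yield a linear system in the 2 coefficients.
Solving, u(t) = -t - 1.
Then u(6) = -7.

-7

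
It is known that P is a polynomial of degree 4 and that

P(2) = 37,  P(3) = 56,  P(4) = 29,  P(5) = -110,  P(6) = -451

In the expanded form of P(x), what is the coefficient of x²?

5

Write P(x) = ax^4 + bx³ + cx² + dx + e; the 5 given values yield a linear system in the 5 coefficients.
Solving, P(x) = -x^4 + 3x³ + 5x² + 2x + 5.
The coefficient of x² is 5.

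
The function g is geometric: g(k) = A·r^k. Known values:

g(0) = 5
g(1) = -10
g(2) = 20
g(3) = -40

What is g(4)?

Consecutive ratio: -10/5 = -2, and 20/(-10) = -2, so r = -2.
Then A·(-2)^0 = 5 gives A = 5, and g(k) = 5·(-2)^k.
g(4) = 5·(-2)^4 = 80.

80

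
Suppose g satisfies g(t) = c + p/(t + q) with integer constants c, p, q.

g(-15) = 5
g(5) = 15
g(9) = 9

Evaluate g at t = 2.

-12

(g(t) − c)(t + q) = p for each data point; the three points give a linear system in c and q, then p follows.
Solving: c = 6, q = -3, p = 18, so g(t) = 6 + 18/(t − 3).
Then g(2) = 6 + 18/(-1) = -12.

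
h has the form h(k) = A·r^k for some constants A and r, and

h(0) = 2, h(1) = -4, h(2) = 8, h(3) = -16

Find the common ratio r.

Consecutive ratio: -4/2 = -2, and 8/(-4) = -2, so r = -2.
Then A·(-2)^0 = 2 gives A = 2, and h(k) = 2·(-2)^k.

-2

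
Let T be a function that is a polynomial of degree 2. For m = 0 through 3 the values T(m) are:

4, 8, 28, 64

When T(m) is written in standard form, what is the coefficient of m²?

Write T(m) = am² + bm + c; the 4 given values yield a linear system in the 3 coefficients.
Solving, T(m) = 8m² - 4m + 4.
The coefficient of m² is 8.

8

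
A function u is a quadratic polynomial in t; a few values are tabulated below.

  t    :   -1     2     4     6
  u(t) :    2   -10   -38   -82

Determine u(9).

Write u(t) = at² + bt + c; the 4 given values yield a linear system in the 3 coefficients.
Solving, u(t) = -2t² - 2t + 2.
Then u(9) = -178.

-178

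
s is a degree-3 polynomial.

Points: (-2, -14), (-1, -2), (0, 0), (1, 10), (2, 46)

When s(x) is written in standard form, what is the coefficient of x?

First differences: 12, 2, 10, 36. Second differences: -10, 8, 26. Third differences: 18, 18.
Level-3 differences are constant, so s has degree 3.
Fitting a degree-3 polynomial gives s(x) = 3x³ + 4x² + 3x.
The coefficient of x is 3.

3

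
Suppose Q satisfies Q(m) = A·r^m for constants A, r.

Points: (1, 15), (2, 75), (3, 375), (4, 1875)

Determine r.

Consecutive ratio: 75/15 = 5, and 375/75 = 5, so r = 5.
Then A·5^1 = 15 gives A = 3, and Q(m) = 3·5^m.

5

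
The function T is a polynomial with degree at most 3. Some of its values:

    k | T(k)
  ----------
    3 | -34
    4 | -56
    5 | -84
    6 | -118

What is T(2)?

-18

First differences: -22, -28, -34. Second differences: -6, -6.
Level-2 differences are constant, so T has degree 2.
Fitting a degree-2 polynomial gives T(k) = -3k² - k - 4.
Then T(2) = -18.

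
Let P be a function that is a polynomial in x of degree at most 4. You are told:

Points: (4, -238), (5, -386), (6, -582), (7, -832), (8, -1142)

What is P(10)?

First differences: -148, -196, -250, -310. Second differences: -48, -54, -60. Third differences: -6, -6.
Level-3 differences are constant, so P has degree 3.
Fitting a degree-3 polynomial gives P(x) = -x³ - 9x² - 6x - 6.
Then P(10) = -1966.

-1966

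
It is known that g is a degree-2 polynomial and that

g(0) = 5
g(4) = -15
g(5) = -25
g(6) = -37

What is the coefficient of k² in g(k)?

Write g(k) = ak² + bk + c; the 4 given values yield a linear system in the 3 coefficients.
Solving, g(k) = -k² - k + 5.
The coefficient of k² is -1.

-1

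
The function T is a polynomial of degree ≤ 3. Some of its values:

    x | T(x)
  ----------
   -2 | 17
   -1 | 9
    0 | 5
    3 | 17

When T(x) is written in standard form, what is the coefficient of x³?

0

Write T(x) = ax³ + bx² + cx + d; the 4 given values yield a linear system in the 4 coefficients.
Solving, the leading coefficient vanishes, and T(x) = 2x² - 2x + 5.
The coefficient of x³ is 0.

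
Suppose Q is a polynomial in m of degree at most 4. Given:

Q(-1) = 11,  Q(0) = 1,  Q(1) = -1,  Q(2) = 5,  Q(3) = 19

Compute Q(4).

41

First differences: -10, -2, 6, 14. Second differences: 8, 8, 8.
Level-2 differences are constant, so Q has degree 2.
Extending the table by one column gives the next first difference 22, so Q(4) = 19 + 22 = 41.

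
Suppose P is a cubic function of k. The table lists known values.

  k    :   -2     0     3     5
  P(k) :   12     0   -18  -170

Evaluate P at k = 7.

Write P(k) = ak³ + bk² + ck + d; the 4 given values yield a linear system in the 4 coefficients.
Solving, P(k) = -2k³ + 2k² + 6k.
Then P(7) = -546.

-546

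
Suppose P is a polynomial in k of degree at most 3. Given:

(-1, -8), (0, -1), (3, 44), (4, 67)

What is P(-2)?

-11

Write P(k) = ak³ + bk² + ck + d; the 4 given values yield a linear system in the 4 coefficients.
Solving, the leading coefficient vanishes, and P(k) = 2k² + 9k - 1.
Then P(-2) = -11.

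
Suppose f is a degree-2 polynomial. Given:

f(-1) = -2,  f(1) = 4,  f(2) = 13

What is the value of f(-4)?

Write f(m) = am² + bm + c; the 3 given values yield a linear system in the 3 coefficients.
Solving, f(m) = 2m² + 3m - 1.
Then f(-4) = 19.

19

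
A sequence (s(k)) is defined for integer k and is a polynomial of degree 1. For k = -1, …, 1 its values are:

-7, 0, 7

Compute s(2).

First differences: 7, 7.
Level-1 differences are constant, so s has degree 1.
Extending the table by one column gives the next first difference 7, so s(2) = 7 + 7 = 14.

14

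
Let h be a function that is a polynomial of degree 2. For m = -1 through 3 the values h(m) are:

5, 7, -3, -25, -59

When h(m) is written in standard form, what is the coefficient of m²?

First differences: 2, -10, -22, -34. Second differences: -12, -12, -12.
Level-2 differences are constant, so h has degree 2.
Fitting a degree-2 polynomial gives h(m) = -6m² - 4m + 7.
The coefficient of m² is -6.

-6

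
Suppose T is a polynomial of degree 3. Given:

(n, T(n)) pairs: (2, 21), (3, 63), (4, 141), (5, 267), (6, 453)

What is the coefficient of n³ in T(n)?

Write T(n) = an³ + bn² + cn + d; the 5 given values yield a linear system in the 4 coefficients.
Solving, T(n) = 2n³ + 4n - 3.
The coefficient of n³ is 2.

2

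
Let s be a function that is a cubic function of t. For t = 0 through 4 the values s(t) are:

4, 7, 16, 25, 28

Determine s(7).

-59

First differences: 3, 9, 9, 3. Second differences: 6, 0, -6. Third differences: -6, -6.
Level-3 differences are constant, so s has degree 3.
Fitting a degree-3 polynomial gives s(t) = -t³ + 6t² - 2t + 4.
Then s(7) = -59.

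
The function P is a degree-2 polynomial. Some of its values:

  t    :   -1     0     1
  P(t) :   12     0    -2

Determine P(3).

Write P(t) = at² + bt + c; the 3 given values yield a linear system in the 3 coefficients.
Solving, P(t) = 5t² - 7t.
Then P(3) = 24.

24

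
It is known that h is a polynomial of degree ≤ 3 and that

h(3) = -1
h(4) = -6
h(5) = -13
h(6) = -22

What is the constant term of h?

2

Write h(n) = an³ + bn² + cn + d; the 4 given values yield a linear system in the 4 coefficients.
Solving, the leading coefficient vanishes, and h(n) = -n² + 2n + 2.
The constant term is h(0) = 2.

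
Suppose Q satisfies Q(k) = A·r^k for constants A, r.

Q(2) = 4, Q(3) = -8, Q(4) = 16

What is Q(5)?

-32

Consecutive ratio: -8/4 = -2, and 16/(-8) = -2, so r = -2.
Then A·(-2)^2 = 4 gives A = 1, and Q(k) = 1·(-2)^k.
Q(5) = 1·(-2)^5 = -32.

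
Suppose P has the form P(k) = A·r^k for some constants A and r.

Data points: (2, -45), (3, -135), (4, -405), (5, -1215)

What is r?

Consecutive ratio: -135/(-45) = 3, and -405/(-135) = 3, so r = 3.
Then A·3^2 = -45 gives A = -5, and P(k) = -5·3^k.

3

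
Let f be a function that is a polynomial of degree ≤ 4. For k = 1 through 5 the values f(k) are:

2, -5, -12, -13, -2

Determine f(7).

First differences: -7, -7, -1, 11. Second differences: 0, 6, 12. Third differences: 6, 6.
Level-3 differences are constant, so f has degree 3.
Fitting a degree-3 polynomial gives f(k) = k³ - 6k² + 4k + 3.
Then f(7) = 80.

80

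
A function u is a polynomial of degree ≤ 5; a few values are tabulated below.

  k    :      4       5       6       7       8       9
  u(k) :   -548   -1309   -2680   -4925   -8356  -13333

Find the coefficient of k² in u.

First differences: -761, -1371, -2245, -3431, -4977. Second differences: -610, -874, -1186, -1546. Third differences: -264, -312, -360. Fourth differences: -48, -48.
Level-4 differences are constant, so u has degree 4.
Fitting a degree-4 polynomial gives u(k) = -2k^4 - 3k² + 4k - 4.
The coefficient of k² is -3.

-3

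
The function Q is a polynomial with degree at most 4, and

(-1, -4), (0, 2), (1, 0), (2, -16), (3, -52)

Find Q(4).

-114

Write Q(t) = at^4 + bt³ + ct² + dt + e; the 5 given values yield a linear system in the 5 coefficients.
Solving, the leading coefficient vanishes, and Q(t) = -t³ - 4t² + 3t + 2.
Then Q(4) = -114.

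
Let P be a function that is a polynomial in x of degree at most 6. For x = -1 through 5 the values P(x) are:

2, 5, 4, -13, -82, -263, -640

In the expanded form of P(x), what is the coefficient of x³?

First differences: 3, -1, -17, -69, -181, -377. Second differences: -4, -16, -52, -112, -196. Third differences: -12, -36, -60, -84. Fourth differences: -24, -24, -24.
Level-4 differences are constant, so P has degree 4.
Fitting a degree-4 polynomial gives P(x) = -x^4 - x² + x + 5.
The coefficient of x³ is 0.

0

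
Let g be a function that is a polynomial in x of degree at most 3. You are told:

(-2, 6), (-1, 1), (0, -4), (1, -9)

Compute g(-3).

11

First differences: -5, -5, -5.
Level-1 differences are constant, so g has degree 1.
Fitting a degree-1 polynomial gives g(x) = -5x - 4.
Then g(-3) = 11.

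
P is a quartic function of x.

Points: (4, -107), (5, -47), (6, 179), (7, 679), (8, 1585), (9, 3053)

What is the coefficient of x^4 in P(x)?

First differences: 60, 226, 500, 906, 1468. Second differences: 166, 274, 406, 562. Third differences: 108, 132, 156. Fourth differences: 24, 24.
Level-4 differences are constant, so P has degree 4.
Fitting a degree-4 polynomial gives P(x) = x^4 - 4x³ - 8x² + 7x - 7.
The coefficient of x^4 is 1.

1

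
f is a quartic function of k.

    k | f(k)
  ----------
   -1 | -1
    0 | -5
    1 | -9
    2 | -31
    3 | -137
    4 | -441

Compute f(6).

First differences: -4, -4, -22, -106, -304. Second differences: 0, -18, -84, -198. Third differences: -18, -66, -114. Fourth differences: -48, -48.
Level-4 differences are constant, so f has degree 4.
Fitting a degree-4 polynomial gives f(k) = -2k^4 + k³ + 2k² - 5k - 5.
Then f(6) = -2339.

-2339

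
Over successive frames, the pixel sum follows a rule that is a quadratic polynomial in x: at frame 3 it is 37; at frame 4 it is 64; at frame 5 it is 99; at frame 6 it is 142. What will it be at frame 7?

Write the value at x as h(x).
First differences: 27, 35, 43. Second differences: 8, 8.
Level-2 differences are constant, so h has degree 2.
Extending the table by one column gives the next first difference 51, so h(7) = 142 + 51 = 193.

193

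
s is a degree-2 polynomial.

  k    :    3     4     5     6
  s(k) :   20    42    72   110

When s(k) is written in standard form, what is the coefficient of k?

-6

First differences: 22, 30, 38. Second differences: 8, 8.
Level-2 differences are constant, so s has degree 2.
Fitting a degree-2 polynomial gives s(k) = 4k² - 6k + 2.
The coefficient of k is -6.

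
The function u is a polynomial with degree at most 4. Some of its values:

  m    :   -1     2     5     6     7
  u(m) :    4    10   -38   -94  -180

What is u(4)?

Write u(m) = am^4 + bm³ + cm² + dm + e; the 5 given values yield a linear system in the 5 coefficients.
Solving, the leading coefficient vanishes, and u(m) = -m³ + 3m² + 2m + 2.
Then u(4) = -6.

-6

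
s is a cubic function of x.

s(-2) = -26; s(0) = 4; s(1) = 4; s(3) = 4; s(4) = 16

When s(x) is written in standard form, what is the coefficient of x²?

Write s(x) = ax³ + bx² + cx + d; the 5 given values yield a linear system in the 4 coefficients.
Solving, s(x) = x³ - 4x² + 3x + 4.
The coefficient of x² is -4.

-4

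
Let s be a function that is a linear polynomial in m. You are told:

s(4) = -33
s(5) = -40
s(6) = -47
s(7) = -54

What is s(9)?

-68

First differences: -7, -7, -7.
Level-1 differences are constant, so s has degree 1.
Fitting a degree-1 polynomial gives s(m) = -7m - 5.
Then s(9) = -68.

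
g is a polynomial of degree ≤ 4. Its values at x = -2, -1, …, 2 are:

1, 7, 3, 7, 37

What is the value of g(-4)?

-113

First differences: 6, -4, 4, 30. Second differences: -10, 8, 26. Third differences: 18, 18.
Level-3 differences are constant, so g has degree 3.
Fitting a degree-3 polynomial gives g(x) = 3x³ + 4x² - 3x + 3.
Then g(-4) = -113.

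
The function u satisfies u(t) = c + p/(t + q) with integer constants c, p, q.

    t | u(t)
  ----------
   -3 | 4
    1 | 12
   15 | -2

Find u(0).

8

(u(t) − c)(t + q) = p for each data point; the three points give a linear system in c and q, then p follows.
Solving: c = 0, q = -3, p = -24, so u(t) = -24/(t − 3).
Then u(0) = 0 − 24/(-3) = 8.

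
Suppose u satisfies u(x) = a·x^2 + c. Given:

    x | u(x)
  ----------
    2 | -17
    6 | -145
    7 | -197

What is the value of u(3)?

From u(2) = -17 and u(6) = -145: 4a + c = -17 and 36a + c = -145.
Subtracting: 32a = -128, so a = -4; then c = -17 − (-4)·4 = -1.
So u(x) = -4x² − 1, and u(3) = -37.

-37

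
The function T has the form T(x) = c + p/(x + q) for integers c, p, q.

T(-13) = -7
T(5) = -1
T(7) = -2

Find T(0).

19

(T(x) − c)(x + q) = p for each data point; the three points give a linear system in c and q, then p follows.
Solving: c = -5, q = 1, p = 24, so T(x) = -5 + 24/(x + 1).
Then T(0) = -5 + 24/1 = 19.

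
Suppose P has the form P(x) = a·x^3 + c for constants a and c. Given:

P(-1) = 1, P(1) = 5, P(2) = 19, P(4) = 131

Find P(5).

253

From P(-1) = 1 and P(1) = 5: -1a + c = 1 and 1a + c = 5.
Subtracting: 2a = 4, so a = 2; then c = 1 − 2·(-1) = 3.
So P(x) = 2x³ + 3, and P(5) = 253.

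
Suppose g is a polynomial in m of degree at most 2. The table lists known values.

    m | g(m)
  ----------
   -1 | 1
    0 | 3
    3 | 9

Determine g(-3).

Write g(m) = am² + bm + c; the 3 given values yield a linear system in the 3 coefficients.
Solving, the leading coefficient vanishes, and g(m) = 2m + 3.
Then g(-3) = -3.

-3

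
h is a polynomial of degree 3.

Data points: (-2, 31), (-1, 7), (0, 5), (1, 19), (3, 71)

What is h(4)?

97

Write h(t) = at³ + bt² + ct + d; the 5 given values yield a linear system in the 4 coefficients.
Solving, h(t) = -t³ + 8t² + 7t + 5.
Then h(4) = 97.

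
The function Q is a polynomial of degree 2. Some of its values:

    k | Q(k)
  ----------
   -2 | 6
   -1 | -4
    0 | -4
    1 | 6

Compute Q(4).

First differences: -10, 0, 10. Second differences: 10, 10.
Level-2 differences are constant, so Q has degree 2.
Fitting a degree-2 polynomial gives Q(k) = 5k² + 5k - 4.
Then Q(4) = 96.

96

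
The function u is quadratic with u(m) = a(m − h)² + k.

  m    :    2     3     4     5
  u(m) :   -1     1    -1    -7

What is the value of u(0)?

First differences 2, -2, -6; second difference -4 = 2a, so a = -2.
Expanding, the m-coefficient is −2ah = 4h; matching it to the data gives h = 3, and then k = 1.
So u(m) = -2(m − 3)² + 1.
u(0) = -2·(-3)² + 1 = -17.

-17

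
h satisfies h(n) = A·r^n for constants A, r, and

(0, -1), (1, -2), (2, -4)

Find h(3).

-8

Consecutive ratio: -2/(-1) = 2, and -4/(-2) = 2, so r = 2.
Then A·2^0 = -1 gives A = -1, and h(n) = -1·2^n.
h(3) = -1·2^3 = -8.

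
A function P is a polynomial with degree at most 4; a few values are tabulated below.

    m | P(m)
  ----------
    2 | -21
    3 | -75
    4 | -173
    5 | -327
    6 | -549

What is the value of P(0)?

3

First differences: -54, -98, -154, -222. Second differences: -44, -56, -68. Third differences: -12, -12.
Level-3 differences are constant, so P has degree 3.
Fitting a degree-3 polynomial gives P(m) = -2m³ - 4m² + 4m + 3.
Then P(0) = 3.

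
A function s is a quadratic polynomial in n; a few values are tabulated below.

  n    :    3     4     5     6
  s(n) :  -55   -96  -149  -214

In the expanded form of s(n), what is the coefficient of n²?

-6

Write s(n) = an² + bn + c; the 4 given values yield a linear system in the 3 coefficients.
Solving, s(n) = -6n² + n - 4.
The coefficient of n² is -6.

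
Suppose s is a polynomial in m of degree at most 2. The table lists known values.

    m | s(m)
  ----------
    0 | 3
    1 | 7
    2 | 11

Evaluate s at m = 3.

First differences: 4, 4.
Level-1 differences are constant, so s has degree 1.
Fitting a degree-1 polynomial gives s(m) = 4m + 3.
Then s(3) = 15.

15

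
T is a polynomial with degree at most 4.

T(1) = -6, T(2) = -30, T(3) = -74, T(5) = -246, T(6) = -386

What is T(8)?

Write T(t) = at^4 + bt³ + ct² + dt + e; the 5 given values yield a linear system in the 5 coefficients.
Solving, the leading coefficient vanishes, and T(t) = -t³ - 4t² - 5t + 4.
Then T(8) = -804.

-804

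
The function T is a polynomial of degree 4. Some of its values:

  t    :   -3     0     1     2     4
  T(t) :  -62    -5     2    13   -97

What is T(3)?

-2

Write T(t) = at^4 + bt³ + ct² + dt + e; the 5 given values yield a linear system in the 5 coefficients.
Solving, T(t) = -t^4 + t³ + 6t² + t - 5.
Then T(3) = -2.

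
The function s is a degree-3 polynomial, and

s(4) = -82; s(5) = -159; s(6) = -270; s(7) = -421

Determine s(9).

-867

Write s(k) = ak³ + bk² + ck + d; the 4 given values yield a linear system in the 4 coefficients.
Solving, s(k) = -k³ - 2k² + 2k + 6.
Then s(9) = -867.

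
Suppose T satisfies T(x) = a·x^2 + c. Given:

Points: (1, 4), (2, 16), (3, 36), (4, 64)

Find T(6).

From T(1) = 4 and T(2) = 16: 1a + c = 4 and 4a + c = 16.
Subtracting: 3a = 12, so a = 4; then c = 4 − 4·1 = 0.
So T(x) = 4x² + 0, and T(6) = 144.

144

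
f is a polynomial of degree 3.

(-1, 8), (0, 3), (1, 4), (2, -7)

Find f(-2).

Write f(n) = an³ + bn² + cn + d; the 4 given values yield a linear system in the 4 coefficients.
Solving, f(n) = -3n³ + 3n² + n + 3.
Then f(-2) = 37.

37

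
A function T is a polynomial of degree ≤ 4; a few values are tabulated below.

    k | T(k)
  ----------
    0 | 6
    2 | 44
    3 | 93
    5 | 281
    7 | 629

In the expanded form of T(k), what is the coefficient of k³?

Write T(k) = ak^4 + bk³ + ck² + dk + e; the 5 given values yield a linear system in the 5 coefficients.
Solving, the leading coefficient vanishes, and T(k) = k³ + 5k² + 5k + 6.
The coefficient of k³ is 1.

1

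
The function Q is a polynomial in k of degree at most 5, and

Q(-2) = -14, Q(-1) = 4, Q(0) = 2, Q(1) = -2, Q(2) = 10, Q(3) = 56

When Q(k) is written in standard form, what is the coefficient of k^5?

Write Q(k) = ak^5 + bk^4 + ck³ + dk² + ek + p; the 6 given values yield a linear system in the 6 coefficients.
Solving, the top 2 coefficients vanish, and Q(k) = 3k³ - k² - 6k + 2.
The coefficient of k^5 is 0.

0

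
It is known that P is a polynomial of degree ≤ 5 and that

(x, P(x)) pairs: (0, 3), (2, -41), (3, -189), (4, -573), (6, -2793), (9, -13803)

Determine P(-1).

Write P(x) = ax^5 + bx^4 + cx³ + dx² + ex + p; the 6 given values yield a linear system in the 6 coefficients.
Solving, the leading coefficient vanishes, and P(x) = -2x^4 - x³ + x² - 4x + 3.
Then P(-1) = 7.

7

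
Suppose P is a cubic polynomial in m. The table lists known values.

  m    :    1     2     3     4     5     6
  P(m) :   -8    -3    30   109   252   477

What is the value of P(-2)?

-35

First differences: 5, 33, 79, 143, 225. Second differences: 28, 46, 64, 82. Third differences: 18, 18, 18.
Level-3 differences are constant, so P has degree 3.
Fitting a degree-3 polynomial gives P(m) = 3m³ - 4m² - 4m - 3.
Then P(-2) = -35.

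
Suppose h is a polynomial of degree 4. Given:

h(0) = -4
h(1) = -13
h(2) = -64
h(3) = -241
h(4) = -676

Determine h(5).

-1549

Write h(x) = ax^4 + bx³ + cx² + dx + e; the 5 given values yield a linear system in the 5 coefficients.
Solving, h(x) = -2x^4 - 2x³ - x² - 4x - 4.
Then h(5) = -1549.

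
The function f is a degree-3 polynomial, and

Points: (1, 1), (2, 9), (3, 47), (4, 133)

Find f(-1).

Write f(x) = ax³ + bx² + cx + d; the 4 given values yield a linear system in the 4 coefficients.
Solving, f(x) = 3x³ - 3x² - 4x + 5.
Then f(-1) = 3.

3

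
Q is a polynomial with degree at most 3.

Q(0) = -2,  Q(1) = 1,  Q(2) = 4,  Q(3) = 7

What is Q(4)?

10

First differences: 3, 3, 3.
Level-1 differences are constant, so Q has degree 1.
Extending the table by one column gives the next first difference 3, so Q(4) = 7 + 3 = 10.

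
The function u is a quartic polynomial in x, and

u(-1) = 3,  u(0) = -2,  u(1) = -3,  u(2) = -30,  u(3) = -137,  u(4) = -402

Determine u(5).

-927

Write u(x) = ax^4 + bx³ + cx² + dx + e; the 6 given values yield a linear system in the 5 coefficients.
Solving, u(x) = -x^4 - 3x³ + 3x² - 2.
Then u(5) = -927.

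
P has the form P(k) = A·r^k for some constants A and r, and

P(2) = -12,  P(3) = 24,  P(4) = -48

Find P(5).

96

Consecutive ratio: 24/(-12) = -2, and -48/24 = -2, so r = -2.
Then A·(-2)^2 = -12 gives A = -3, and P(k) = -3·(-2)^k.
P(5) = -3·(-2)^5 = 96.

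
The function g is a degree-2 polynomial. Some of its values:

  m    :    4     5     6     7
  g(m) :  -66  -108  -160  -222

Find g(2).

-12

First differences: -42, -52, -62. Second differences: -10, -10.
Level-2 differences are constant, so g has degree 2.
Fitting a degree-2 polynomial gives g(m) = -5m² + 3m + 2.
Then g(2) = -12.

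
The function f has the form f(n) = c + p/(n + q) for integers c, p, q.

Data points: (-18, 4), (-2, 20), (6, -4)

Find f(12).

-1

(f(n) − c)(n + q) = p for each data point; the three points give a linear system in c and q, then p follows.
Solving: c = 2, q = 0, p = -36, so f(n) = 2 − 36/(n + 0).
Then f(12) = 2 − 36/12 = -1.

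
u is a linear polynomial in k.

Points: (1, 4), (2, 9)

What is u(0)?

-1

Write u(k) = ak + b; the 2 given values yield a linear system in the 2 coefficients.
Solving, u(k) = 5k - 1.
The constant term is u(0) = -1.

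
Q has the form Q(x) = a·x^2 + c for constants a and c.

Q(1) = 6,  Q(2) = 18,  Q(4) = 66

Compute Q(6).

146

From Q(1) = 6 and Q(2) = 18: 1a + c = 6 and 4a + c = 18.
Subtracting: 3a = 12, so a = 4; then c = 6 − 4·1 = 2.
So Q(x) = 4x² + 2, and Q(6) = 146.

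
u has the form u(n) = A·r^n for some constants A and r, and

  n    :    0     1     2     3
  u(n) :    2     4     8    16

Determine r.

2

Consecutive ratio: 4/2 = 2, and 8/4 = 2, so r = 2.
Then A·2^0 = 2 gives A = 2, and u(n) = 2·2^n.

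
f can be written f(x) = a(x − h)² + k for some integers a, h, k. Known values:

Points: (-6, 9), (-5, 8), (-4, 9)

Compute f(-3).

First differences -1, 1; second difference 2 = 2a, so a = 1.
Expanding, the x-coefficient is −2ah = -2h; matching it to the data gives h = -5, and then k = 8.
So f(x) = 1(x + 5)² + 8.
f(-3) = 1·2² + 8 = 12.

12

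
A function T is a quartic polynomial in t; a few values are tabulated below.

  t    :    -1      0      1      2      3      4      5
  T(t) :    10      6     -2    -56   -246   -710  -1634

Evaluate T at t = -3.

-66

First differences: -4, -8, -54, -190, -464, -924. Second differences: -4, -46, -136, -274, -460. Third differences: -42, -90, -138, -186. Fourth differences: -48, -48, -48.
Level-4 differences are constant, so T has degree 4.
Fitting a degree-4 polynomial gives T(t) = -2t^4 - 3t³ - 3t + 6.
Then T(-3) = -66.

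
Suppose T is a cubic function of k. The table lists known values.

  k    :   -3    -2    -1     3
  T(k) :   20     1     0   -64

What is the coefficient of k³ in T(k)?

-2

Write T(k) = ak³ + bk² + ck + d; the 4 given values yield a linear system in the 4 coefficients.
Solving, T(k) = -2k³ - 3k² + 4k + 5.
The coefficient of k³ is -2.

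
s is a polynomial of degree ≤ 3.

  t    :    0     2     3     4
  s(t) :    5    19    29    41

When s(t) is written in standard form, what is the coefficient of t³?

0

Write s(t) = at³ + bt² + ct + d; the 4 given values yield a linear system in the 4 coefficients.
Solving, the leading coefficient vanishes, and s(t) = t² + 5t + 5.
The coefficient of t³ is 0.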